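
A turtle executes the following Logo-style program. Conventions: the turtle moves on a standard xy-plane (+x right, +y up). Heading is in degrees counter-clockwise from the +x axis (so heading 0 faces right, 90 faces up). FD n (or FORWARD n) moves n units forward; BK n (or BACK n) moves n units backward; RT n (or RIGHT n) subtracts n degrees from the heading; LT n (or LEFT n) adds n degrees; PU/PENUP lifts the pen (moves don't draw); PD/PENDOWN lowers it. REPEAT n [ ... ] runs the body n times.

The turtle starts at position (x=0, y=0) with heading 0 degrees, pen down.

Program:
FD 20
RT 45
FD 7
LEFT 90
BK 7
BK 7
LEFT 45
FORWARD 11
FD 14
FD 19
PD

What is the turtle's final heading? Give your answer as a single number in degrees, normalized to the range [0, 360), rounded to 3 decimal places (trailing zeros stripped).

Answer: 90

Derivation:
Executing turtle program step by step:
Start: pos=(0,0), heading=0, pen down
FD 20: (0,0) -> (20,0) [heading=0, draw]
RT 45: heading 0 -> 315
FD 7: (20,0) -> (24.95,-4.95) [heading=315, draw]
LT 90: heading 315 -> 45
BK 7: (24.95,-4.95) -> (20,-9.899) [heading=45, draw]
BK 7: (20,-9.899) -> (15.05,-14.849) [heading=45, draw]
LT 45: heading 45 -> 90
FD 11: (15.05,-14.849) -> (15.05,-3.849) [heading=90, draw]
FD 14: (15.05,-3.849) -> (15.05,10.151) [heading=90, draw]
FD 19: (15.05,10.151) -> (15.05,29.151) [heading=90, draw]
PD: pen down
Final: pos=(15.05,29.151), heading=90, 7 segment(s) drawn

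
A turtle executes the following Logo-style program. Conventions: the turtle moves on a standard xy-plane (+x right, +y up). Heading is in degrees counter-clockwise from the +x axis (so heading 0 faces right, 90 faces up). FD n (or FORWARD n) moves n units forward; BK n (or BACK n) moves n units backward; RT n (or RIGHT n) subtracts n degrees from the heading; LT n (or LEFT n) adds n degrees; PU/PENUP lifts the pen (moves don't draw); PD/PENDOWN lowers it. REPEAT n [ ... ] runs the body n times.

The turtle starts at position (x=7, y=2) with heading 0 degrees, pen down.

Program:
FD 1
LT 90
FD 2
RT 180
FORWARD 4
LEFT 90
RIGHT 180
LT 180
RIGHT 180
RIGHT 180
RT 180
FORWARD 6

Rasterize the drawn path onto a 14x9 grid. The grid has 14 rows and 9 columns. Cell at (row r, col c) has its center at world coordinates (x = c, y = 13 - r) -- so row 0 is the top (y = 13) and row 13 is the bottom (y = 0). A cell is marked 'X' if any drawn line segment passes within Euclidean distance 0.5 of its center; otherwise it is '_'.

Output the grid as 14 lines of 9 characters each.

Segment 0: (7,2) -> (8,2)
Segment 1: (8,2) -> (8,4)
Segment 2: (8,4) -> (8,0)
Segment 3: (8,0) -> (2,-0)

Answer: _________
_________
_________
_________
_________
_________
_________
_________
_________
________X
________X
_______XX
________X
__XXXXXXX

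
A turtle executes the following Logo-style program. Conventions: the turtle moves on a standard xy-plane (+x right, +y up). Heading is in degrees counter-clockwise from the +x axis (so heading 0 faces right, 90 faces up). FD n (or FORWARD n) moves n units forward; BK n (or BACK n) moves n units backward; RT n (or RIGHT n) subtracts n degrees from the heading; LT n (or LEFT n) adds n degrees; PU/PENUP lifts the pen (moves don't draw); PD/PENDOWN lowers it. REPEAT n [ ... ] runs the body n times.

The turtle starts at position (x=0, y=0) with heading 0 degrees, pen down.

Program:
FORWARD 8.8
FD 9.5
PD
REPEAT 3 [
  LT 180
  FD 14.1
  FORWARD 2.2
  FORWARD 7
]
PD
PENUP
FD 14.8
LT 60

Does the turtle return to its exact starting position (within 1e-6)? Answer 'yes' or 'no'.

Answer: no

Derivation:
Executing turtle program step by step:
Start: pos=(0,0), heading=0, pen down
FD 8.8: (0,0) -> (8.8,0) [heading=0, draw]
FD 9.5: (8.8,0) -> (18.3,0) [heading=0, draw]
PD: pen down
REPEAT 3 [
  -- iteration 1/3 --
  LT 180: heading 0 -> 180
  FD 14.1: (18.3,0) -> (4.2,0) [heading=180, draw]
  FD 2.2: (4.2,0) -> (2,0) [heading=180, draw]
  FD 7: (2,0) -> (-5,0) [heading=180, draw]
  -- iteration 2/3 --
  LT 180: heading 180 -> 0
  FD 14.1: (-5,0) -> (9.1,0) [heading=0, draw]
  FD 2.2: (9.1,0) -> (11.3,0) [heading=0, draw]
  FD 7: (11.3,0) -> (18.3,0) [heading=0, draw]
  -- iteration 3/3 --
  LT 180: heading 0 -> 180
  FD 14.1: (18.3,0) -> (4.2,0) [heading=180, draw]
  FD 2.2: (4.2,0) -> (2,0) [heading=180, draw]
  FD 7: (2,0) -> (-5,0) [heading=180, draw]
]
PD: pen down
PU: pen up
FD 14.8: (-5,0) -> (-19.8,0) [heading=180, move]
LT 60: heading 180 -> 240
Final: pos=(-19.8,0), heading=240, 11 segment(s) drawn

Start position: (0, 0)
Final position: (-19.8, 0)
Distance = 19.8; >= 1e-6 -> NOT closed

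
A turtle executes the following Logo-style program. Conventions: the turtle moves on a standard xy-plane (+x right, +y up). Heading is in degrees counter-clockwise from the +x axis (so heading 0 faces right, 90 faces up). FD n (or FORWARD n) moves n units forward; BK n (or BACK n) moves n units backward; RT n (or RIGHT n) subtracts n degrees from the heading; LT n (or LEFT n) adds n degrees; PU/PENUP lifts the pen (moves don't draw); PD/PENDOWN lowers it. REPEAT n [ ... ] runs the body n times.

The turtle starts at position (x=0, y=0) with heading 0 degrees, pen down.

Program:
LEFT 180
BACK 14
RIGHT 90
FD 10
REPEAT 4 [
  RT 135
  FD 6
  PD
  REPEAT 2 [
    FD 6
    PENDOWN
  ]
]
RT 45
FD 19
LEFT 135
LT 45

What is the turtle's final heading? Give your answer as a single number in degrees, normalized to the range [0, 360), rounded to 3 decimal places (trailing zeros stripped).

Executing turtle program step by step:
Start: pos=(0,0), heading=0, pen down
LT 180: heading 0 -> 180
BK 14: (0,0) -> (14,0) [heading=180, draw]
RT 90: heading 180 -> 90
FD 10: (14,0) -> (14,10) [heading=90, draw]
REPEAT 4 [
  -- iteration 1/4 --
  RT 135: heading 90 -> 315
  FD 6: (14,10) -> (18.243,5.757) [heading=315, draw]
  PD: pen down
  REPEAT 2 [
    -- iteration 1/2 --
    FD 6: (18.243,5.757) -> (22.485,1.515) [heading=315, draw]
    PD: pen down
    -- iteration 2/2 --
    FD 6: (22.485,1.515) -> (26.728,-2.728) [heading=315, draw]
    PD: pen down
  ]
  -- iteration 2/4 --
  RT 135: heading 315 -> 180
  FD 6: (26.728,-2.728) -> (20.728,-2.728) [heading=180, draw]
  PD: pen down
  REPEAT 2 [
    -- iteration 1/2 --
    FD 6: (20.728,-2.728) -> (14.728,-2.728) [heading=180, draw]
    PD: pen down
    -- iteration 2/2 --
    FD 6: (14.728,-2.728) -> (8.728,-2.728) [heading=180, draw]
    PD: pen down
  ]
  -- iteration 3/4 --
  RT 135: heading 180 -> 45
  FD 6: (8.728,-2.728) -> (12.971,1.515) [heading=45, draw]
  PD: pen down
  REPEAT 2 [
    -- iteration 1/2 --
    FD 6: (12.971,1.515) -> (17.213,5.757) [heading=45, draw]
    PD: pen down
    -- iteration 2/2 --
    FD 6: (17.213,5.757) -> (21.456,10) [heading=45, draw]
    PD: pen down
  ]
  -- iteration 4/4 --
  RT 135: heading 45 -> 270
  FD 6: (21.456,10) -> (21.456,4) [heading=270, draw]
  PD: pen down
  REPEAT 2 [
    -- iteration 1/2 --
    FD 6: (21.456,4) -> (21.456,-2) [heading=270, draw]
    PD: pen down
    -- iteration 2/2 --
    FD 6: (21.456,-2) -> (21.456,-8) [heading=270, draw]
    PD: pen down
  ]
]
RT 45: heading 270 -> 225
FD 19: (21.456,-8) -> (8.021,-21.435) [heading=225, draw]
LT 135: heading 225 -> 0
LT 45: heading 0 -> 45
Final: pos=(8.021,-21.435), heading=45, 15 segment(s) drawn

Answer: 45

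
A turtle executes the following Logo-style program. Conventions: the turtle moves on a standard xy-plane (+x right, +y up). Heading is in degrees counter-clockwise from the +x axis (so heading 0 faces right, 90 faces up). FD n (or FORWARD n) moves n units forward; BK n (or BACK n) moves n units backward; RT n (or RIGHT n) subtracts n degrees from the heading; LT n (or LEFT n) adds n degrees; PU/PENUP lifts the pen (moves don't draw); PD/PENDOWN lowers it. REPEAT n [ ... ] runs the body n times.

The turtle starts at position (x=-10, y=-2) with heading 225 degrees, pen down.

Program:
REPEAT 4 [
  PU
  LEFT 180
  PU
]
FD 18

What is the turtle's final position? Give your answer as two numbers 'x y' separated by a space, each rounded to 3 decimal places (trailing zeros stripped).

Executing turtle program step by step:
Start: pos=(-10,-2), heading=225, pen down
REPEAT 4 [
  -- iteration 1/4 --
  PU: pen up
  LT 180: heading 225 -> 45
  PU: pen up
  -- iteration 2/4 --
  PU: pen up
  LT 180: heading 45 -> 225
  PU: pen up
  -- iteration 3/4 --
  PU: pen up
  LT 180: heading 225 -> 45
  PU: pen up
  -- iteration 4/4 --
  PU: pen up
  LT 180: heading 45 -> 225
  PU: pen up
]
FD 18: (-10,-2) -> (-22.728,-14.728) [heading=225, move]
Final: pos=(-22.728,-14.728), heading=225, 0 segment(s) drawn

Answer: -22.728 -14.728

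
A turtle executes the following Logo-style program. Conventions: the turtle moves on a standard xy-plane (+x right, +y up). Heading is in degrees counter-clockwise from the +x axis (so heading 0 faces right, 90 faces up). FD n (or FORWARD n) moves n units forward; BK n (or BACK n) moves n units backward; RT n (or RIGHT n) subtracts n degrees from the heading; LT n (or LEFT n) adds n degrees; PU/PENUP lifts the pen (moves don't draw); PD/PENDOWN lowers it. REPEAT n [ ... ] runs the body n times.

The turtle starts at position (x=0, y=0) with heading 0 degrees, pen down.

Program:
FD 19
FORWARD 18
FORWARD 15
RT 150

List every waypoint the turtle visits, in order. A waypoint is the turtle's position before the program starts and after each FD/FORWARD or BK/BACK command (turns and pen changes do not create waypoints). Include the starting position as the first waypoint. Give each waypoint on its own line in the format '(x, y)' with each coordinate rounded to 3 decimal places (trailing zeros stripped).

Answer: (0, 0)
(19, 0)
(37, 0)
(52, 0)

Derivation:
Executing turtle program step by step:
Start: pos=(0,0), heading=0, pen down
FD 19: (0,0) -> (19,0) [heading=0, draw]
FD 18: (19,0) -> (37,0) [heading=0, draw]
FD 15: (37,0) -> (52,0) [heading=0, draw]
RT 150: heading 0 -> 210
Final: pos=(52,0), heading=210, 3 segment(s) drawn
Waypoints (4 total):
(0, 0)
(19, 0)
(37, 0)
(52, 0)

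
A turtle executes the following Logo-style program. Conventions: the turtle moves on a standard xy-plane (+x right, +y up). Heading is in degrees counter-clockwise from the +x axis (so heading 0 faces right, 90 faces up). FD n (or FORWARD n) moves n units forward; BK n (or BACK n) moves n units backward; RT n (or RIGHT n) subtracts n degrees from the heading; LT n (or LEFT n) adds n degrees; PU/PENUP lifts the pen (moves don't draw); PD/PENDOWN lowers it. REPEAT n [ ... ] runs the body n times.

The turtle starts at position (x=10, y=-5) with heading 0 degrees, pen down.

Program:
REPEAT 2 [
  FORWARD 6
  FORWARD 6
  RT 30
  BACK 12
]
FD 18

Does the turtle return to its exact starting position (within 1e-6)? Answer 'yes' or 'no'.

Answer: no

Derivation:
Executing turtle program step by step:
Start: pos=(10,-5), heading=0, pen down
REPEAT 2 [
  -- iteration 1/2 --
  FD 6: (10,-5) -> (16,-5) [heading=0, draw]
  FD 6: (16,-5) -> (22,-5) [heading=0, draw]
  RT 30: heading 0 -> 330
  BK 12: (22,-5) -> (11.608,1) [heading=330, draw]
  -- iteration 2/2 --
  FD 6: (11.608,1) -> (16.804,-2) [heading=330, draw]
  FD 6: (16.804,-2) -> (22,-5) [heading=330, draw]
  RT 30: heading 330 -> 300
  BK 12: (22,-5) -> (16,5.392) [heading=300, draw]
]
FD 18: (16,5.392) -> (25,-10.196) [heading=300, draw]
Final: pos=(25,-10.196), heading=300, 7 segment(s) drawn

Start position: (10, -5)
Final position: (25, -10.196)
Distance = 15.875; >= 1e-6 -> NOT closed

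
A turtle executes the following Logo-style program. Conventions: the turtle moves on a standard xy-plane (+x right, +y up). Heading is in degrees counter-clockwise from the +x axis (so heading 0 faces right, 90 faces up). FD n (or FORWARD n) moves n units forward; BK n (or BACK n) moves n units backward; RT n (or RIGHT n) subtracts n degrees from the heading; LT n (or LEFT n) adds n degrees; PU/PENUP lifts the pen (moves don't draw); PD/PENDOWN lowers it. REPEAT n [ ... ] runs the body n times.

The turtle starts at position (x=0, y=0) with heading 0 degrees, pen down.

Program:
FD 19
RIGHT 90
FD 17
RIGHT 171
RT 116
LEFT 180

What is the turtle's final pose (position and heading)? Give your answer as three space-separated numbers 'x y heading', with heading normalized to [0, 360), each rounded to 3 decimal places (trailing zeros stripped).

Answer: 19 -17 163

Derivation:
Executing turtle program step by step:
Start: pos=(0,0), heading=0, pen down
FD 19: (0,0) -> (19,0) [heading=0, draw]
RT 90: heading 0 -> 270
FD 17: (19,0) -> (19,-17) [heading=270, draw]
RT 171: heading 270 -> 99
RT 116: heading 99 -> 343
LT 180: heading 343 -> 163
Final: pos=(19,-17), heading=163, 2 segment(s) drawn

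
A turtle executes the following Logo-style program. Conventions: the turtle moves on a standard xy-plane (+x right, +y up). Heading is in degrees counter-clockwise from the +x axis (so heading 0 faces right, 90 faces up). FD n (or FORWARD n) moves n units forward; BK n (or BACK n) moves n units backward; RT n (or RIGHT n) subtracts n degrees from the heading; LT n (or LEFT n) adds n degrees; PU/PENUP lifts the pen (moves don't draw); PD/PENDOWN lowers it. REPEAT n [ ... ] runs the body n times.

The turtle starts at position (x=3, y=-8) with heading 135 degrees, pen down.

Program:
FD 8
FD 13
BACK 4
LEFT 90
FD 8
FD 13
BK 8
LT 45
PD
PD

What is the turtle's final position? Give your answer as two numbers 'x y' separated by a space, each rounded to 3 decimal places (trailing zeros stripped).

Answer: -18.213 -5.172

Derivation:
Executing turtle program step by step:
Start: pos=(3,-8), heading=135, pen down
FD 8: (3,-8) -> (-2.657,-2.343) [heading=135, draw]
FD 13: (-2.657,-2.343) -> (-11.849,6.849) [heading=135, draw]
BK 4: (-11.849,6.849) -> (-9.021,4.021) [heading=135, draw]
LT 90: heading 135 -> 225
FD 8: (-9.021,4.021) -> (-14.678,-1.636) [heading=225, draw]
FD 13: (-14.678,-1.636) -> (-23.87,-10.828) [heading=225, draw]
BK 8: (-23.87,-10.828) -> (-18.213,-5.172) [heading=225, draw]
LT 45: heading 225 -> 270
PD: pen down
PD: pen down
Final: pos=(-18.213,-5.172), heading=270, 6 segment(s) drawn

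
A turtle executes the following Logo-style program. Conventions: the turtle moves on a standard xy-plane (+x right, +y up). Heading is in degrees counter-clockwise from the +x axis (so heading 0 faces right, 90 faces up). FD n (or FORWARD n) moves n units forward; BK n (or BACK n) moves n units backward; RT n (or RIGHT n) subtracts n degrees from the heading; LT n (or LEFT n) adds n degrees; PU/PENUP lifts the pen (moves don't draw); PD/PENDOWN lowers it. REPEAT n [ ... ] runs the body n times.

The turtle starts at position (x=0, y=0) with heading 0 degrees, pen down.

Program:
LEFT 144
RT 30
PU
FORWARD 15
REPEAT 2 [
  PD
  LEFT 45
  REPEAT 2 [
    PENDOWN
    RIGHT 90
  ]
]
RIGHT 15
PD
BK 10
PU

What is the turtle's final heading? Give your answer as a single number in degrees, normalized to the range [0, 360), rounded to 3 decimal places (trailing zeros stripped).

Executing turtle program step by step:
Start: pos=(0,0), heading=0, pen down
LT 144: heading 0 -> 144
RT 30: heading 144 -> 114
PU: pen up
FD 15: (0,0) -> (-6.101,13.703) [heading=114, move]
REPEAT 2 [
  -- iteration 1/2 --
  PD: pen down
  LT 45: heading 114 -> 159
  REPEAT 2 [
    -- iteration 1/2 --
    PD: pen down
    RT 90: heading 159 -> 69
    -- iteration 2/2 --
    PD: pen down
    RT 90: heading 69 -> 339
  ]
  -- iteration 2/2 --
  PD: pen down
  LT 45: heading 339 -> 24
  REPEAT 2 [
    -- iteration 1/2 --
    PD: pen down
    RT 90: heading 24 -> 294
    -- iteration 2/2 --
    PD: pen down
    RT 90: heading 294 -> 204
  ]
]
RT 15: heading 204 -> 189
PD: pen down
BK 10: (-6.101,13.703) -> (3.776,15.268) [heading=189, draw]
PU: pen up
Final: pos=(3.776,15.268), heading=189, 1 segment(s) drawn

Answer: 189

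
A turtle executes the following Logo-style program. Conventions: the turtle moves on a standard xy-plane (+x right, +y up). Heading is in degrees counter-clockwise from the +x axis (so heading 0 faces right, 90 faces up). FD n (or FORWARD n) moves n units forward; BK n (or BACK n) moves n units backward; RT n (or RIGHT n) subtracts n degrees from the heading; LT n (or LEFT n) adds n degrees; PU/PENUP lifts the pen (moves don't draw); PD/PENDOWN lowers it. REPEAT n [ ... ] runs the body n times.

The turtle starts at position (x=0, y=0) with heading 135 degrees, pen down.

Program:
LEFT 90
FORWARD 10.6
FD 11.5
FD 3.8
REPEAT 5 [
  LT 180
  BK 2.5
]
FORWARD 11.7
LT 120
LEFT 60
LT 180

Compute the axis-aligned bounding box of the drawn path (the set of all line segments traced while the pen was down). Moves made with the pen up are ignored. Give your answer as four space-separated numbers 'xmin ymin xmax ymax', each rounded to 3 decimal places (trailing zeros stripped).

Answer: -20.082 -20.082 0 0

Derivation:
Executing turtle program step by step:
Start: pos=(0,0), heading=135, pen down
LT 90: heading 135 -> 225
FD 10.6: (0,0) -> (-7.495,-7.495) [heading=225, draw]
FD 11.5: (-7.495,-7.495) -> (-15.627,-15.627) [heading=225, draw]
FD 3.8: (-15.627,-15.627) -> (-18.314,-18.314) [heading=225, draw]
REPEAT 5 [
  -- iteration 1/5 --
  LT 180: heading 225 -> 45
  BK 2.5: (-18.314,-18.314) -> (-20.082,-20.082) [heading=45, draw]
  -- iteration 2/5 --
  LT 180: heading 45 -> 225
  BK 2.5: (-20.082,-20.082) -> (-18.314,-18.314) [heading=225, draw]
  -- iteration 3/5 --
  LT 180: heading 225 -> 45
  BK 2.5: (-18.314,-18.314) -> (-20.082,-20.082) [heading=45, draw]
  -- iteration 4/5 --
  LT 180: heading 45 -> 225
  BK 2.5: (-20.082,-20.082) -> (-18.314,-18.314) [heading=225, draw]
  -- iteration 5/5 --
  LT 180: heading 225 -> 45
  BK 2.5: (-18.314,-18.314) -> (-20.082,-20.082) [heading=45, draw]
]
FD 11.7: (-20.082,-20.082) -> (-11.809,-11.809) [heading=45, draw]
LT 120: heading 45 -> 165
LT 60: heading 165 -> 225
LT 180: heading 225 -> 45
Final: pos=(-11.809,-11.809), heading=45, 9 segment(s) drawn

Segment endpoints: x in {-20.082, -18.314, -15.627, -11.809, -7.495, 0}, y in {-20.082, -18.314, -15.627, -11.809, -7.495, 0}
xmin=-20.082, ymin=-20.082, xmax=0, ymax=0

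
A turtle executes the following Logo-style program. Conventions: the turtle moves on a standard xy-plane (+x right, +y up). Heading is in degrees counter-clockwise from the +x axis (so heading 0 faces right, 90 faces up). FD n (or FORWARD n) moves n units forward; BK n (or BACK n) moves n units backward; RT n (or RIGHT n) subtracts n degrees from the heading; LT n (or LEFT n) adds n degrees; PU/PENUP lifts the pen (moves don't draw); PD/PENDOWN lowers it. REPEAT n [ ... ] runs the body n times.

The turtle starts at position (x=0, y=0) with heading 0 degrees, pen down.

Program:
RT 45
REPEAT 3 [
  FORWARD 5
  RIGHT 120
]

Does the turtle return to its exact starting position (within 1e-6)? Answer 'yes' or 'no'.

Executing turtle program step by step:
Start: pos=(0,0), heading=0, pen down
RT 45: heading 0 -> 315
REPEAT 3 [
  -- iteration 1/3 --
  FD 5: (0,0) -> (3.536,-3.536) [heading=315, draw]
  RT 120: heading 315 -> 195
  -- iteration 2/3 --
  FD 5: (3.536,-3.536) -> (-1.294,-4.83) [heading=195, draw]
  RT 120: heading 195 -> 75
  -- iteration 3/3 --
  FD 5: (-1.294,-4.83) -> (0,0) [heading=75, draw]
  RT 120: heading 75 -> 315
]
Final: pos=(0,0), heading=315, 3 segment(s) drawn

Start position: (0, 0)
Final position: (0, 0)
Distance = 0; < 1e-6 -> CLOSED

Answer: yes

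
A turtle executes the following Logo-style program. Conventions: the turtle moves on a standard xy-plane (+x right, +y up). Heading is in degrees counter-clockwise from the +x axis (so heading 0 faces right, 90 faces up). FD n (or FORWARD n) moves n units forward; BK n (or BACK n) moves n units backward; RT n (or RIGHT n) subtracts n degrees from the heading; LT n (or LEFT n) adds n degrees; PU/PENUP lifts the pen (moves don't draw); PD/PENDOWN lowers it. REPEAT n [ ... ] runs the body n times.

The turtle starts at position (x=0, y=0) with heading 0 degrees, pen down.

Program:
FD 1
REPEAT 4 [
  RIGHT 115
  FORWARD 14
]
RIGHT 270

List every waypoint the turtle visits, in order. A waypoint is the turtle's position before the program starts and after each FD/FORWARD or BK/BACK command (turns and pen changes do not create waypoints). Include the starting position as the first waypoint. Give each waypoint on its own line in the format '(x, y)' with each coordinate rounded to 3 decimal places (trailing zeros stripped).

Executing turtle program step by step:
Start: pos=(0,0), heading=0, pen down
FD 1: (0,0) -> (1,0) [heading=0, draw]
REPEAT 4 [
  -- iteration 1/4 --
  RT 115: heading 0 -> 245
  FD 14: (1,0) -> (-4.917,-12.688) [heading=245, draw]
  -- iteration 2/4 --
  RT 115: heading 245 -> 130
  FD 14: (-4.917,-12.688) -> (-13.916,-1.964) [heading=130, draw]
  -- iteration 3/4 --
  RT 115: heading 130 -> 15
  FD 14: (-13.916,-1.964) -> (-0.393,1.66) [heading=15, draw]
  -- iteration 4/4 --
  RT 115: heading 15 -> 260
  FD 14: (-0.393,1.66) -> (-2.824,-12.128) [heading=260, draw]
]
RT 270: heading 260 -> 350
Final: pos=(-2.824,-12.128), heading=350, 5 segment(s) drawn
Waypoints (6 total):
(0, 0)
(1, 0)
(-4.917, -12.688)
(-13.916, -1.964)
(-0.393, 1.66)
(-2.824, -12.128)

Answer: (0, 0)
(1, 0)
(-4.917, -12.688)
(-13.916, -1.964)
(-0.393, 1.66)
(-2.824, -12.128)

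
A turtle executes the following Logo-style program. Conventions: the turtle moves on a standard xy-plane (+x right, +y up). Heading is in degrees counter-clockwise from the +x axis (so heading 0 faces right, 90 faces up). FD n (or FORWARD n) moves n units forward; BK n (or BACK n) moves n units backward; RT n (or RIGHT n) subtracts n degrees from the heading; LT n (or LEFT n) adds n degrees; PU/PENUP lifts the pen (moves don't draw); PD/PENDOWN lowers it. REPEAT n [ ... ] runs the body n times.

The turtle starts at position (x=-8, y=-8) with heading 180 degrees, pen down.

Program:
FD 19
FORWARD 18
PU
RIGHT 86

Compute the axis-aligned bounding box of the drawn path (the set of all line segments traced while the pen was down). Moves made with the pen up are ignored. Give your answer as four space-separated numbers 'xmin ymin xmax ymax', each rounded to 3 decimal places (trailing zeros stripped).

Executing turtle program step by step:
Start: pos=(-8,-8), heading=180, pen down
FD 19: (-8,-8) -> (-27,-8) [heading=180, draw]
FD 18: (-27,-8) -> (-45,-8) [heading=180, draw]
PU: pen up
RT 86: heading 180 -> 94
Final: pos=(-45,-8), heading=94, 2 segment(s) drawn

Segment endpoints: x in {-45, -27, -8}, y in {-8, -8, -8}
xmin=-45, ymin=-8, xmax=-8, ymax=-8

Answer: -45 -8 -8 -8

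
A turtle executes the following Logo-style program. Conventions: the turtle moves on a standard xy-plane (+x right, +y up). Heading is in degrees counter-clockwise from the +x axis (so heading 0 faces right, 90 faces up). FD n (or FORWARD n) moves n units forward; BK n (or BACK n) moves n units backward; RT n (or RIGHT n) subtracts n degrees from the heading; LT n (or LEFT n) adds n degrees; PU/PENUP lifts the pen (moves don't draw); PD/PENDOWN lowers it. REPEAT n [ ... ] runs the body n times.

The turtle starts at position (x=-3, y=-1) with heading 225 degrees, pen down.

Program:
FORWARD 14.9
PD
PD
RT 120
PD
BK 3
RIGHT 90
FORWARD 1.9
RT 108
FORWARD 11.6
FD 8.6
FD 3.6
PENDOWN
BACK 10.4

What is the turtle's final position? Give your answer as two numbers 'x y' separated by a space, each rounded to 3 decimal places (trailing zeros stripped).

Answer: -11.625 -27.324

Derivation:
Executing turtle program step by step:
Start: pos=(-3,-1), heading=225, pen down
FD 14.9: (-3,-1) -> (-13.536,-11.536) [heading=225, draw]
PD: pen down
PD: pen down
RT 120: heading 225 -> 105
PD: pen down
BK 3: (-13.536,-11.536) -> (-12.759,-14.434) [heading=105, draw]
RT 90: heading 105 -> 15
FD 1.9: (-12.759,-14.434) -> (-10.924,-13.942) [heading=15, draw]
RT 108: heading 15 -> 267
FD 11.6: (-10.924,-13.942) -> (-11.531,-25.526) [heading=267, draw]
FD 8.6: (-11.531,-25.526) -> (-11.981,-34.114) [heading=267, draw]
FD 3.6: (-11.981,-34.114) -> (-12.17,-37.709) [heading=267, draw]
PD: pen down
BK 10.4: (-12.17,-37.709) -> (-11.625,-27.324) [heading=267, draw]
Final: pos=(-11.625,-27.324), heading=267, 7 segment(s) drawn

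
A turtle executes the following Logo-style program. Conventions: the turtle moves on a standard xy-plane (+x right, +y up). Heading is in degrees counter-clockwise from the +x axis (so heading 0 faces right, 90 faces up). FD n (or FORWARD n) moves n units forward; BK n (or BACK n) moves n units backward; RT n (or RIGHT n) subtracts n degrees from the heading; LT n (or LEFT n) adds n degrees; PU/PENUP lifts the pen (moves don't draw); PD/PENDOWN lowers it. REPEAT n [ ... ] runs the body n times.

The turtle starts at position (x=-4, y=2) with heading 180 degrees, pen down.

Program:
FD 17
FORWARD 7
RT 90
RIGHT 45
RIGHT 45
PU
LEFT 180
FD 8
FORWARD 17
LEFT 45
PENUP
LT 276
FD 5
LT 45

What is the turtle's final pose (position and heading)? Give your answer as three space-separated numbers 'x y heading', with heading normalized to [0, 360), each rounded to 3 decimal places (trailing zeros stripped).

Answer: -56.886 5.147 186

Derivation:
Executing turtle program step by step:
Start: pos=(-4,2), heading=180, pen down
FD 17: (-4,2) -> (-21,2) [heading=180, draw]
FD 7: (-21,2) -> (-28,2) [heading=180, draw]
RT 90: heading 180 -> 90
RT 45: heading 90 -> 45
RT 45: heading 45 -> 0
PU: pen up
LT 180: heading 0 -> 180
FD 8: (-28,2) -> (-36,2) [heading=180, move]
FD 17: (-36,2) -> (-53,2) [heading=180, move]
LT 45: heading 180 -> 225
PU: pen up
LT 276: heading 225 -> 141
FD 5: (-53,2) -> (-56.886,5.147) [heading=141, move]
LT 45: heading 141 -> 186
Final: pos=(-56.886,5.147), heading=186, 2 segment(s) drawn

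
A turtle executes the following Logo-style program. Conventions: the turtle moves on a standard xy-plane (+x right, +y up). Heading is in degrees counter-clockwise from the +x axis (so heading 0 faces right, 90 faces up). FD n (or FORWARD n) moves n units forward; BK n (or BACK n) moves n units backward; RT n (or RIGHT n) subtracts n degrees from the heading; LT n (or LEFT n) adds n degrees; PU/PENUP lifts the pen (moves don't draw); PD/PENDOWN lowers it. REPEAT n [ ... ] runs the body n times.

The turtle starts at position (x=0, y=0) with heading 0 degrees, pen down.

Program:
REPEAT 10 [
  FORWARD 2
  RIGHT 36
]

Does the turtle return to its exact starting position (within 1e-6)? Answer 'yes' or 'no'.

Answer: yes

Derivation:
Executing turtle program step by step:
Start: pos=(0,0), heading=0, pen down
REPEAT 10 [
  -- iteration 1/10 --
  FD 2: (0,0) -> (2,0) [heading=0, draw]
  RT 36: heading 0 -> 324
  -- iteration 2/10 --
  FD 2: (2,0) -> (3.618,-1.176) [heading=324, draw]
  RT 36: heading 324 -> 288
  -- iteration 3/10 --
  FD 2: (3.618,-1.176) -> (4.236,-3.078) [heading=288, draw]
  RT 36: heading 288 -> 252
  -- iteration 4/10 --
  FD 2: (4.236,-3.078) -> (3.618,-4.98) [heading=252, draw]
  RT 36: heading 252 -> 216
  -- iteration 5/10 --
  FD 2: (3.618,-4.98) -> (2,-6.155) [heading=216, draw]
  RT 36: heading 216 -> 180
  -- iteration 6/10 --
  FD 2: (2,-6.155) -> (0,-6.155) [heading=180, draw]
  RT 36: heading 180 -> 144
  -- iteration 7/10 --
  FD 2: (0,-6.155) -> (-1.618,-4.98) [heading=144, draw]
  RT 36: heading 144 -> 108
  -- iteration 8/10 --
  FD 2: (-1.618,-4.98) -> (-2.236,-3.078) [heading=108, draw]
  RT 36: heading 108 -> 72
  -- iteration 9/10 --
  FD 2: (-2.236,-3.078) -> (-1.618,-1.176) [heading=72, draw]
  RT 36: heading 72 -> 36
  -- iteration 10/10 --
  FD 2: (-1.618,-1.176) -> (0,0) [heading=36, draw]
  RT 36: heading 36 -> 0
]
Final: pos=(0,0), heading=0, 10 segment(s) drawn

Start position: (0, 0)
Final position: (0, 0)
Distance = 0; < 1e-6 -> CLOSED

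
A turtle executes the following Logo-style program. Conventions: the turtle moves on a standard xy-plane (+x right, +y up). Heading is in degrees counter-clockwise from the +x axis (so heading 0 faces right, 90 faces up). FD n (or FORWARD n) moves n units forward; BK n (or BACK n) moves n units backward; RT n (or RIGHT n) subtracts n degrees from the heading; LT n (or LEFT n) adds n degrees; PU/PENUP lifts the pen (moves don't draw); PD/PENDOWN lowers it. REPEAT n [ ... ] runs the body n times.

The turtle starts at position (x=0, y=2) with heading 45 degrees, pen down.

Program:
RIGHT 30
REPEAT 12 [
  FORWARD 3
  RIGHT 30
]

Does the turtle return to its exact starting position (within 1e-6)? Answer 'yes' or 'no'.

Executing turtle program step by step:
Start: pos=(0,2), heading=45, pen down
RT 30: heading 45 -> 15
REPEAT 12 [
  -- iteration 1/12 --
  FD 3: (0,2) -> (2.898,2.776) [heading=15, draw]
  RT 30: heading 15 -> 345
  -- iteration 2/12 --
  FD 3: (2.898,2.776) -> (5.796,2) [heading=345, draw]
  RT 30: heading 345 -> 315
  -- iteration 3/12 --
  FD 3: (5.796,2) -> (7.917,-0.121) [heading=315, draw]
  RT 30: heading 315 -> 285
  -- iteration 4/12 --
  FD 3: (7.917,-0.121) -> (8.693,-3.019) [heading=285, draw]
  RT 30: heading 285 -> 255
  -- iteration 5/12 --
  FD 3: (8.693,-3.019) -> (7.917,-5.917) [heading=255, draw]
  RT 30: heading 255 -> 225
  -- iteration 6/12 --
  FD 3: (7.917,-5.917) -> (5.796,-8.038) [heading=225, draw]
  RT 30: heading 225 -> 195
  -- iteration 7/12 --
  FD 3: (5.796,-8.038) -> (2.898,-8.815) [heading=195, draw]
  RT 30: heading 195 -> 165
  -- iteration 8/12 --
  FD 3: (2.898,-8.815) -> (0,-8.038) [heading=165, draw]
  RT 30: heading 165 -> 135
  -- iteration 9/12 --
  FD 3: (0,-8.038) -> (-2.121,-5.917) [heading=135, draw]
  RT 30: heading 135 -> 105
  -- iteration 10/12 --
  FD 3: (-2.121,-5.917) -> (-2.898,-3.019) [heading=105, draw]
  RT 30: heading 105 -> 75
  -- iteration 11/12 --
  FD 3: (-2.898,-3.019) -> (-2.121,-0.121) [heading=75, draw]
  RT 30: heading 75 -> 45
  -- iteration 12/12 --
  FD 3: (-2.121,-0.121) -> (0,2) [heading=45, draw]
  RT 30: heading 45 -> 15
]
Final: pos=(0,2), heading=15, 12 segment(s) drawn

Start position: (0, 2)
Final position: (0, 2)
Distance = 0; < 1e-6 -> CLOSED

Answer: yes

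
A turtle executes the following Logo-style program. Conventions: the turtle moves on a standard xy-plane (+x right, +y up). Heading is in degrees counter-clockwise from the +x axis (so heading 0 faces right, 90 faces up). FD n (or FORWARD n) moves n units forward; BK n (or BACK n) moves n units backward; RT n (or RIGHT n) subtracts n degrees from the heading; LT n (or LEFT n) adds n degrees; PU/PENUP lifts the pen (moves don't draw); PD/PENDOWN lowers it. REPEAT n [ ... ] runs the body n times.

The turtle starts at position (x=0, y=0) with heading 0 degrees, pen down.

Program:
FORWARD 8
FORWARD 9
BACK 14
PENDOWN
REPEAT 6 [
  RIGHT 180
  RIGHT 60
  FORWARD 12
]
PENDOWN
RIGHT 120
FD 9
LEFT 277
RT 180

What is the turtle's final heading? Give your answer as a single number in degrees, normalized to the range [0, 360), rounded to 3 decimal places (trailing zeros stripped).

Executing turtle program step by step:
Start: pos=(0,0), heading=0, pen down
FD 8: (0,0) -> (8,0) [heading=0, draw]
FD 9: (8,0) -> (17,0) [heading=0, draw]
BK 14: (17,0) -> (3,0) [heading=0, draw]
PD: pen down
REPEAT 6 [
  -- iteration 1/6 --
  RT 180: heading 0 -> 180
  RT 60: heading 180 -> 120
  FD 12: (3,0) -> (-3,10.392) [heading=120, draw]
  -- iteration 2/6 --
  RT 180: heading 120 -> 300
  RT 60: heading 300 -> 240
  FD 12: (-3,10.392) -> (-9,0) [heading=240, draw]
  -- iteration 3/6 --
  RT 180: heading 240 -> 60
  RT 60: heading 60 -> 0
  FD 12: (-9,0) -> (3,0) [heading=0, draw]
  -- iteration 4/6 --
  RT 180: heading 0 -> 180
  RT 60: heading 180 -> 120
  FD 12: (3,0) -> (-3,10.392) [heading=120, draw]
  -- iteration 5/6 --
  RT 180: heading 120 -> 300
  RT 60: heading 300 -> 240
  FD 12: (-3,10.392) -> (-9,0) [heading=240, draw]
  -- iteration 6/6 --
  RT 180: heading 240 -> 60
  RT 60: heading 60 -> 0
  FD 12: (-9,0) -> (3,0) [heading=0, draw]
]
PD: pen down
RT 120: heading 0 -> 240
FD 9: (3,0) -> (-1.5,-7.794) [heading=240, draw]
LT 277: heading 240 -> 157
RT 180: heading 157 -> 337
Final: pos=(-1.5,-7.794), heading=337, 10 segment(s) drawn

Answer: 337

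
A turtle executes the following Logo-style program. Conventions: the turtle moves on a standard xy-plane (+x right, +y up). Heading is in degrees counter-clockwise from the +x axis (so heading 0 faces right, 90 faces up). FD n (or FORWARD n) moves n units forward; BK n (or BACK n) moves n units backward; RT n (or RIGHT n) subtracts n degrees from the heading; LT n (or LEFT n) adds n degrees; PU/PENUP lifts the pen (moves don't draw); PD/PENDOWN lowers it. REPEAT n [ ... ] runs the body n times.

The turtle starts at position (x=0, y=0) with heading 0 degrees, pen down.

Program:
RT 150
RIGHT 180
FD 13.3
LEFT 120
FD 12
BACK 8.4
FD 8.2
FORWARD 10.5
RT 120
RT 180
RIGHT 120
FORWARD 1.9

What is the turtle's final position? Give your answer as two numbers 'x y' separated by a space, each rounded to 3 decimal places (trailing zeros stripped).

Executing turtle program step by step:
Start: pos=(0,0), heading=0, pen down
RT 150: heading 0 -> 210
RT 180: heading 210 -> 30
FD 13.3: (0,0) -> (11.518,6.65) [heading=30, draw]
LT 120: heading 30 -> 150
FD 12: (11.518,6.65) -> (1.126,12.65) [heading=150, draw]
BK 8.4: (1.126,12.65) -> (8.4,8.45) [heading=150, draw]
FD 8.2: (8.4,8.45) -> (1.299,12.55) [heading=150, draw]
FD 10.5: (1.299,12.55) -> (-7.794,17.8) [heading=150, draw]
RT 120: heading 150 -> 30
RT 180: heading 30 -> 210
RT 120: heading 210 -> 90
FD 1.9: (-7.794,17.8) -> (-7.794,19.7) [heading=90, draw]
Final: pos=(-7.794,19.7), heading=90, 6 segment(s) drawn

Answer: -7.794 19.7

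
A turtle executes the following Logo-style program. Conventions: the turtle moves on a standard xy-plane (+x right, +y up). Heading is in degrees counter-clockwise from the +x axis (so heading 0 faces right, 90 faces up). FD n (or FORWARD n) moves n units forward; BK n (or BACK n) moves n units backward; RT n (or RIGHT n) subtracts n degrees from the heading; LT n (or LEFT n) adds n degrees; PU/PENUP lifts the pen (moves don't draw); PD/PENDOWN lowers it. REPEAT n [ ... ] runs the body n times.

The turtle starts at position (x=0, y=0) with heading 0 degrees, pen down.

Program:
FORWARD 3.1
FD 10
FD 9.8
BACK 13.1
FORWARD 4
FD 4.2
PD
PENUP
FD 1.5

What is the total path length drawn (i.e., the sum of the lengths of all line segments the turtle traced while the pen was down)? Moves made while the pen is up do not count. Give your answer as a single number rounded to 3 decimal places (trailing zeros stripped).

Executing turtle program step by step:
Start: pos=(0,0), heading=0, pen down
FD 3.1: (0,0) -> (3.1,0) [heading=0, draw]
FD 10: (3.1,0) -> (13.1,0) [heading=0, draw]
FD 9.8: (13.1,0) -> (22.9,0) [heading=0, draw]
BK 13.1: (22.9,0) -> (9.8,0) [heading=0, draw]
FD 4: (9.8,0) -> (13.8,0) [heading=0, draw]
FD 4.2: (13.8,0) -> (18,0) [heading=0, draw]
PD: pen down
PU: pen up
FD 1.5: (18,0) -> (19.5,0) [heading=0, move]
Final: pos=(19.5,0), heading=0, 6 segment(s) drawn

Segment lengths:
  seg 1: (0,0) -> (3.1,0), length = 3.1
  seg 2: (3.1,0) -> (13.1,0), length = 10
  seg 3: (13.1,0) -> (22.9,0), length = 9.8
  seg 4: (22.9,0) -> (9.8,0), length = 13.1
  seg 5: (9.8,0) -> (13.8,0), length = 4
  seg 6: (13.8,0) -> (18,0), length = 4.2
Total = 44.2

Answer: 44.2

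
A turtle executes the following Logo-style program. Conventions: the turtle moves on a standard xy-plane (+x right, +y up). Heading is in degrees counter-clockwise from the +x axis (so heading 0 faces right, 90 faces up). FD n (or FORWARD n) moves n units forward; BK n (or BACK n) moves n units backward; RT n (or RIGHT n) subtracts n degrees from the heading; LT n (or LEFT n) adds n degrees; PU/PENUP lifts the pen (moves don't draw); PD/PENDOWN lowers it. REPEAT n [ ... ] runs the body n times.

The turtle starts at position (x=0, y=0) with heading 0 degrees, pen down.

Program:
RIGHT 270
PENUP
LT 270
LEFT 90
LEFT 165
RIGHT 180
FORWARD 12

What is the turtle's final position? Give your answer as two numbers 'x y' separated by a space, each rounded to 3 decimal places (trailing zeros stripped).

Answer: 3.106 11.591

Derivation:
Executing turtle program step by step:
Start: pos=(0,0), heading=0, pen down
RT 270: heading 0 -> 90
PU: pen up
LT 270: heading 90 -> 0
LT 90: heading 0 -> 90
LT 165: heading 90 -> 255
RT 180: heading 255 -> 75
FD 12: (0,0) -> (3.106,11.591) [heading=75, move]
Final: pos=(3.106,11.591), heading=75, 0 segment(s) drawn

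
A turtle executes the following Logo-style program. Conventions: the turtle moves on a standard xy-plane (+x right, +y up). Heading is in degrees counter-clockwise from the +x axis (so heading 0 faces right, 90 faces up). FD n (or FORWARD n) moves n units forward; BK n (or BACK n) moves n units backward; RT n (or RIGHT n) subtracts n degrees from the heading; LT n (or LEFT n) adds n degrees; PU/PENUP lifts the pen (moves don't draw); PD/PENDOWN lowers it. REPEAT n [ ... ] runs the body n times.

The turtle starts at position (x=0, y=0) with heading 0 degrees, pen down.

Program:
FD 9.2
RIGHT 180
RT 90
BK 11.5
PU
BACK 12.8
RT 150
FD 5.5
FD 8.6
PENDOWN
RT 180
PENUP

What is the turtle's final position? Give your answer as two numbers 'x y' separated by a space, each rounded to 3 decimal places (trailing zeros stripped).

Executing turtle program step by step:
Start: pos=(0,0), heading=0, pen down
FD 9.2: (0,0) -> (9.2,0) [heading=0, draw]
RT 180: heading 0 -> 180
RT 90: heading 180 -> 90
BK 11.5: (9.2,0) -> (9.2,-11.5) [heading=90, draw]
PU: pen up
BK 12.8: (9.2,-11.5) -> (9.2,-24.3) [heading=90, move]
RT 150: heading 90 -> 300
FD 5.5: (9.2,-24.3) -> (11.95,-29.063) [heading=300, move]
FD 8.6: (11.95,-29.063) -> (16.25,-36.511) [heading=300, move]
PD: pen down
RT 180: heading 300 -> 120
PU: pen up
Final: pos=(16.25,-36.511), heading=120, 2 segment(s) drawn

Answer: 16.25 -36.511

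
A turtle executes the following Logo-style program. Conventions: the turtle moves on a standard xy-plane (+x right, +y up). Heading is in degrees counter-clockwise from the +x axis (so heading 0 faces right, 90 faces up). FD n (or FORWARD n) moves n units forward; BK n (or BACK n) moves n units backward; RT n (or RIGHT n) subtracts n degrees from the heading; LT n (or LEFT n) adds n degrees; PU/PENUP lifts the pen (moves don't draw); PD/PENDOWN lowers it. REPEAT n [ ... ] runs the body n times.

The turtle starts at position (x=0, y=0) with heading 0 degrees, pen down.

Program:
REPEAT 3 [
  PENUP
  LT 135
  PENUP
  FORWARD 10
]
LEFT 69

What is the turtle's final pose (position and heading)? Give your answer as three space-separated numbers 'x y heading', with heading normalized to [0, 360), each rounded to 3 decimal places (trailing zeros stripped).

Answer: 0 4.142 114

Derivation:
Executing turtle program step by step:
Start: pos=(0,0), heading=0, pen down
REPEAT 3 [
  -- iteration 1/3 --
  PU: pen up
  LT 135: heading 0 -> 135
  PU: pen up
  FD 10: (0,0) -> (-7.071,7.071) [heading=135, move]
  -- iteration 2/3 --
  PU: pen up
  LT 135: heading 135 -> 270
  PU: pen up
  FD 10: (-7.071,7.071) -> (-7.071,-2.929) [heading=270, move]
  -- iteration 3/3 --
  PU: pen up
  LT 135: heading 270 -> 45
  PU: pen up
  FD 10: (-7.071,-2.929) -> (0,4.142) [heading=45, move]
]
LT 69: heading 45 -> 114
Final: pos=(0,4.142), heading=114, 0 segment(s) drawn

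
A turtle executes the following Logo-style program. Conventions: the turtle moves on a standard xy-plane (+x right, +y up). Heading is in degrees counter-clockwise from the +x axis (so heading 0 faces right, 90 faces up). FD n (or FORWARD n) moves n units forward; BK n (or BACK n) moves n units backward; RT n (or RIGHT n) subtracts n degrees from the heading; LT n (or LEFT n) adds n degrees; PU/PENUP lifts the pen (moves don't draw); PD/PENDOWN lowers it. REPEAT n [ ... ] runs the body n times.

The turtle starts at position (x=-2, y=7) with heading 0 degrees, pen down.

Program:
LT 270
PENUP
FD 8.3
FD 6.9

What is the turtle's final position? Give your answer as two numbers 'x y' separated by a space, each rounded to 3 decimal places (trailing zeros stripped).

Answer: -2 -8.2

Derivation:
Executing turtle program step by step:
Start: pos=(-2,7), heading=0, pen down
LT 270: heading 0 -> 270
PU: pen up
FD 8.3: (-2,7) -> (-2,-1.3) [heading=270, move]
FD 6.9: (-2,-1.3) -> (-2,-8.2) [heading=270, move]
Final: pos=(-2,-8.2), heading=270, 0 segment(s) drawn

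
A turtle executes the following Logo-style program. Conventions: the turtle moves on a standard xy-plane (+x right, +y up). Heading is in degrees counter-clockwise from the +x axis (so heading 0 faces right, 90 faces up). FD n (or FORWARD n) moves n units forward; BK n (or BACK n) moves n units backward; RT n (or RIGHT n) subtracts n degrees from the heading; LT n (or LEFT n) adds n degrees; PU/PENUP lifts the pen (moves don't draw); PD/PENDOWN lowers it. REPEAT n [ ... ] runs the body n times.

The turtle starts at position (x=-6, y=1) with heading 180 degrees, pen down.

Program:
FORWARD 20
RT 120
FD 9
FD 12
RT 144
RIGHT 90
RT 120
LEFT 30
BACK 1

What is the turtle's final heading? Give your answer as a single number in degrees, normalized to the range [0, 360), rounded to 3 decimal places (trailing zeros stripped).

Answer: 96

Derivation:
Executing turtle program step by step:
Start: pos=(-6,1), heading=180, pen down
FD 20: (-6,1) -> (-26,1) [heading=180, draw]
RT 120: heading 180 -> 60
FD 9: (-26,1) -> (-21.5,8.794) [heading=60, draw]
FD 12: (-21.5,8.794) -> (-15.5,19.187) [heading=60, draw]
RT 144: heading 60 -> 276
RT 90: heading 276 -> 186
RT 120: heading 186 -> 66
LT 30: heading 66 -> 96
BK 1: (-15.5,19.187) -> (-15.395,18.192) [heading=96, draw]
Final: pos=(-15.395,18.192), heading=96, 4 segment(s) drawn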